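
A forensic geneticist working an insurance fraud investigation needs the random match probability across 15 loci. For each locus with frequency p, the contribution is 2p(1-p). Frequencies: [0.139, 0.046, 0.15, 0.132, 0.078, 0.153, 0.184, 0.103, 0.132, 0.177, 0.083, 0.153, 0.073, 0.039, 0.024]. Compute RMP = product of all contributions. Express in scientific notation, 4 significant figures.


Computing RMP for 15 loci:
Locus 1: 2 * 0.139 * 0.861 = 0.239358
Locus 2: 2 * 0.046 * 0.954 = 0.087768
Locus 3: 2 * 0.15 * 0.85 = 0.255
Locus 4: 2 * 0.132 * 0.868 = 0.229152
Locus 5: 2 * 0.078 * 0.922 = 0.143832
Locus 6: 2 * 0.153 * 0.847 = 0.259182
Locus 7: 2 * 0.184 * 0.816 = 0.300288
Locus 8: 2 * 0.103 * 0.897 = 0.184782
Locus 9: 2 * 0.132 * 0.868 = 0.229152
Locus 10: 2 * 0.177 * 0.823 = 0.291342
Locus 11: 2 * 0.083 * 0.917 = 0.152222
Locus 12: 2 * 0.153 * 0.847 = 0.259182
Locus 13: 2 * 0.073 * 0.927 = 0.135342
Locus 14: 2 * 0.039 * 0.961 = 0.074958
Locus 15: 2 * 0.024 * 0.976 = 0.046848
RMP = 3.179e-12

3.179e-12


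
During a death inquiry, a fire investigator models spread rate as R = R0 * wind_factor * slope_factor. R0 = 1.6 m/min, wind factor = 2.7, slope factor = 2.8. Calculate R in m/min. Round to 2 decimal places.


Fire spread rate calculation:
R = R0 * wind_factor * slope_factor
= 1.6 * 2.7 * 2.8
= 4.32 * 2.8
= 12.10 m/min

12.10


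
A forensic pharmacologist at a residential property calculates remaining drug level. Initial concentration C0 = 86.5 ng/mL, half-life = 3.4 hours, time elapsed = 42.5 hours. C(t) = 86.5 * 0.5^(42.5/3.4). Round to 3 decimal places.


Drug concentration decay:
Number of half-lives = t / t_half = 42.5 / 3.4 = 12.5
Decay factor = 0.5^12.5 = 0.00017263
C(t) = 86.5 * 0.00017263 = 0.015 ng/mL

0.015


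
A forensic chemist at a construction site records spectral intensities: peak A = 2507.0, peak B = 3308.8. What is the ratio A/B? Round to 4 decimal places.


Spectral peak ratio:
Peak A = 2507.0 counts
Peak B = 3308.8 counts
Ratio = 2507.0 / 3308.8 = 0.7577

0.7577


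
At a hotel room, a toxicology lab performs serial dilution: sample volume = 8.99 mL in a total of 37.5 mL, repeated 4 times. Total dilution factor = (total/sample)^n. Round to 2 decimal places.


Dilution factor calculation:
Single dilution = V_total / V_sample = 37.5 / 8.99 ≈ 4.171301
Number of dilutions = 4
Total DF = (37.5 / 8.99)^4 (full precision, rounded at the end) = 302.75

302.75


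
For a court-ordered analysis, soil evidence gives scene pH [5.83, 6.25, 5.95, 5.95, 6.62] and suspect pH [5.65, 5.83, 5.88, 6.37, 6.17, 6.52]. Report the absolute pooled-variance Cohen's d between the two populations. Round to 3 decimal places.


Pooled-variance Cohen's d for soil pH comparison:
Scene mean = 30.6 / 5 = 6.12
Suspect mean = 36.42 / 6 = 6.07
Scene sample variance s_s^2 = 0.1022
Suspect sample variance s_c^2 = 0.11452
Pooled variance = ((n_s-1)*s_s^2 + (n_c-1)*s_c^2) / (n_s + n_c - 2) = 0.109044
Pooled SD = sqrt(0.109044) = 0.330218
Mean difference = 0.05
|d| = |0.05| / 0.330218 = 0.151

0.151


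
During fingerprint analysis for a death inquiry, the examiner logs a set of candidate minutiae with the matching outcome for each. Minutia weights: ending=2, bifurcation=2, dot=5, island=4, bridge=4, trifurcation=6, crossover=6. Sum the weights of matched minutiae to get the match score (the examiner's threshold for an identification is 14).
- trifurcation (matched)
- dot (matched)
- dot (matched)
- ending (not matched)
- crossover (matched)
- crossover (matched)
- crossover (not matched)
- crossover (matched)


Weighted minutiae match score:
  trifurcation: matched, +6 (running total 6)
  dot: matched, +5 (running total 11)
  dot: matched, +5 (running total 16)
  ending: not matched, +0
  crossover: matched, +6 (running total 22)
  crossover: matched, +6 (running total 28)
  crossover: not matched, +0
  crossover: matched, +6 (running total 34)
Total score = 34
Threshold = 14; verdict = identification

34


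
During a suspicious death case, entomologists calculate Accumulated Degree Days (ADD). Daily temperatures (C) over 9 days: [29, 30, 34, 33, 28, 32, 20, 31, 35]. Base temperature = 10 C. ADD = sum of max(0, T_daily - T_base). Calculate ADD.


Computing ADD day by day:
Day 1: max(0, 29 - 10) = 19
Day 2: max(0, 30 - 10) = 20
Day 3: max(0, 34 - 10) = 24
Day 4: max(0, 33 - 10) = 23
Day 5: max(0, 28 - 10) = 18
Day 6: max(0, 32 - 10) = 22
Day 7: max(0, 20 - 10) = 10
Day 8: max(0, 31 - 10) = 21
Day 9: max(0, 35 - 10) = 25
Total ADD = 182

182


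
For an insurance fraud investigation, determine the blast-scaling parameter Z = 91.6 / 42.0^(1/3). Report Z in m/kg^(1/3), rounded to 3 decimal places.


Scaled distance calculation:
W^(1/3) = 42.0^(1/3) = 3.476027
Z = R / W^(1/3) = 91.6 / 3.476027
Z = 26.352 m/kg^(1/3)

26.352


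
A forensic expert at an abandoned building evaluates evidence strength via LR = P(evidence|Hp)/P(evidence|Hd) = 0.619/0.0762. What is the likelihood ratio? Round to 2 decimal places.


Likelihood ratio calculation:
LR = P(E|Hp) / P(E|Hd)
LR = 0.619 / 0.0762
LR = 8.12

8.12


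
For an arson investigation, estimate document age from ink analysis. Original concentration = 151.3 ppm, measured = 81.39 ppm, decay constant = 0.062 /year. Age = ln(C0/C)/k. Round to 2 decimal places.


Document age estimation:
C0/C = 151.3 / 81.39 = 1.858951
ln(C0/C) = 0.620012
t = 0.620012 / 0.062 = 10.00 years

10.00


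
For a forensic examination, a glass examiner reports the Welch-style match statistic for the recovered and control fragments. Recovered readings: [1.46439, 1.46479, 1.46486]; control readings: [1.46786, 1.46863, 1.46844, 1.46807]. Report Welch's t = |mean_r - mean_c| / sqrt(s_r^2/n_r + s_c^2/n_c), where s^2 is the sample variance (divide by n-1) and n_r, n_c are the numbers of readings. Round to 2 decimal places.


Welch's t-criterion for glass RI comparison:
Recovered mean = sum / n_r = 4.39404 / 3 = 1.46468
Control mean = sum / n_c = 5.873 / 4 = 1.46825
Recovered sample variance s_r^2 = 6.43e-08
Control sample variance s_c^2 = 1.21667e-07
Welch SE (unpooled) = sqrt(s_r^2/n_r + s_c^2/n_c) = sqrt(2.14333e-08 + 3.04167e-08) = sqrt(5.185e-08) = 0.000227706
|mean_r - mean_c| = 0.00357
t = 0.00357 / 0.000227706 = 15.68

15.68


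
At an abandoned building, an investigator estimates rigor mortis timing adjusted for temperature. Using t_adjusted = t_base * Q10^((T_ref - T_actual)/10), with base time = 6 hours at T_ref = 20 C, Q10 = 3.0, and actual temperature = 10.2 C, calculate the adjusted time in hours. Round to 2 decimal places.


Rigor mortis time adjustment:
Exponent = (T_ref - T_actual) / 10 = (20 - 10.2) / 10 = 0.98
Q10 factor = 3.0^0.98 = 2.9348
t_adjusted = 6 * 2.9348 = 17.61 hours

17.61


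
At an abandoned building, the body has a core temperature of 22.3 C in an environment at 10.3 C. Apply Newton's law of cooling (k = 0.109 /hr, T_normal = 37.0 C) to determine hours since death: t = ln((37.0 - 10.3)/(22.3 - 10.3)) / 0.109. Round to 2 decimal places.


Using Newton's law of cooling:
t = ln((T_normal - T_ambient) / (T_body - T_ambient)) / k
T_normal - T_ambient = 26.7
T_body - T_ambient = 12.0
Ratio = 2.225
ln(ratio) = 0.799757
t = 0.799757 / 0.109 = 7.34 hours

7.34


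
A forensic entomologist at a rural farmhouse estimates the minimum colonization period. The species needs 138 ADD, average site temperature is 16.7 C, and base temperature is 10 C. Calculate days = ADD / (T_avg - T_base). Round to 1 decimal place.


Insect development time:
Effective temperature = avg_temp - T_base = 16.7 - 10 = 6.7 C
Days = ADD / effective_temp = 138 / 6.7 = 20.6 days

20.6


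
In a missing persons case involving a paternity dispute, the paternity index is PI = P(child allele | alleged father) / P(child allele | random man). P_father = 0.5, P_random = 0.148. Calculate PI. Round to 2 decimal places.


Paternity Index calculation:
PI = P(allele|father) / P(allele|random)
PI = 0.5 / 0.148
PI = 3.38

3.38


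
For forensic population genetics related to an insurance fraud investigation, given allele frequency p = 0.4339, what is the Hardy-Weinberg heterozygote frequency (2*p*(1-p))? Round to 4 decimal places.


Hardy-Weinberg heterozygote frequency:
q = 1 - p = 1 - 0.4339 = 0.5661
2pq = 2 * 0.4339 * 0.5661 = 0.4913

0.4913


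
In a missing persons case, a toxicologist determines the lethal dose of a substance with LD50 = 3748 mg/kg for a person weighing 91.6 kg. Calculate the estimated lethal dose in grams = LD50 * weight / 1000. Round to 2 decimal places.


Lethal dose calculation:
Lethal dose = LD50 * body_weight / 1000
= 3748 * 91.6 / 1000
= 343316.8 / 1000
= 343.32 g

343.32


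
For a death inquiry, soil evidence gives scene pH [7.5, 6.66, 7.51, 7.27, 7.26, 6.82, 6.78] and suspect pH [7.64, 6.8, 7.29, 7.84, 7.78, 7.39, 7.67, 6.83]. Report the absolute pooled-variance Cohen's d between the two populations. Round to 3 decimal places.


Pooled-variance Cohen's d for soil pH comparison:
Scene mean = 49.8 / 7 = 7.114286
Suspect mean = 59.24 / 8 = 7.405
Scene sample variance s_s^2 = 0.125929
Suspect sample variance s_c^2 = 0.166486
Pooled variance = ((n_s-1)*s_s^2 + (n_c-1)*s_c^2) / (n_s + n_c - 2) = 0.147767
Pooled SD = sqrt(0.147767) = 0.384405
Mean difference = -0.290714
|d| = |-0.290714| / 0.384405 = 0.756

0.756


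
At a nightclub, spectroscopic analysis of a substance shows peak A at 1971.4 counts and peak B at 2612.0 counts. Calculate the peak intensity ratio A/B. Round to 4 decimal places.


Spectral peak ratio:
Peak A = 1971.4 counts
Peak B = 2612.0 counts
Ratio = 1971.4 / 2612.0 = 0.7547

0.7547


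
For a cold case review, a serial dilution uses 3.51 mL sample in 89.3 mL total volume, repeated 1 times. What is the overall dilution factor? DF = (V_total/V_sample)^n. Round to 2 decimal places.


Dilution factor calculation:
Single dilution = V_total / V_sample = 89.3 / 3.51 ≈ 25.441595
Number of dilutions = 1
Total DF = (89.3 / 3.51)^1 (full precision, rounded at the end) = 25.44

25.44


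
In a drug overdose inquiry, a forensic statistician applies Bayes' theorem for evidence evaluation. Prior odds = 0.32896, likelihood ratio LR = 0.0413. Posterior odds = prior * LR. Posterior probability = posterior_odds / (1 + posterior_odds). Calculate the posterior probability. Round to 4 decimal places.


Bayesian evidence evaluation:
Posterior odds = prior_odds * LR = 0.32896 * 0.0413 = 0.01358605
Posterior probability = posterior_odds / (1 + posterior_odds)
= 0.01358605 / (1 + 0.01358605)
= 0.01358605 / 1.01358605
= 0.0134

0.0134


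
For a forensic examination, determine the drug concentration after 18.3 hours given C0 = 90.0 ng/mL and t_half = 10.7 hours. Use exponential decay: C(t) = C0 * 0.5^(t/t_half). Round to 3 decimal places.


Drug concentration decay:
Number of half-lives = t / t_half = 18.3 / 10.7 = 1.71028
Decay factor = 0.5^1.71028 = 0.30560075
C(t) = 90.0 * 0.30560075 = 27.504 ng/mL

27.504


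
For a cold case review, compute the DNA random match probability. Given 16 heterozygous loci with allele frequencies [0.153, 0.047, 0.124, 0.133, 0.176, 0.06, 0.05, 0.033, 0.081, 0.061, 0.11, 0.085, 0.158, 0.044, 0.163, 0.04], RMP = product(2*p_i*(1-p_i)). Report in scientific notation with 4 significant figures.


Computing RMP for 16 loci:
Locus 1: 2 * 0.153 * 0.847 = 0.259182
Locus 2: 2 * 0.047 * 0.953 = 0.089582
Locus 3: 2 * 0.124 * 0.876 = 0.217248
Locus 4: 2 * 0.133 * 0.867 = 0.230622
Locus 5: 2 * 0.176 * 0.824 = 0.290048
Locus 6: 2 * 0.06 * 0.94 = 0.1128
Locus 7: 2 * 0.05 * 0.95 = 0.095
Locus 8: 2 * 0.033 * 0.967 = 0.063822
Locus 9: 2 * 0.081 * 0.919 = 0.148878
Locus 10: 2 * 0.061 * 0.939 = 0.114558
Locus 11: 2 * 0.11 * 0.89 = 0.1958
Locus 12: 2 * 0.085 * 0.915 = 0.15555
Locus 13: 2 * 0.158 * 0.842 = 0.266072
Locus 14: 2 * 0.044 * 0.956 = 0.084128
Locus 15: 2 * 0.163 * 0.837 = 0.272862
Locus 16: 2 * 0.04 * 0.96 = 0.0768
RMP = 5.623e-14

5.623e-14


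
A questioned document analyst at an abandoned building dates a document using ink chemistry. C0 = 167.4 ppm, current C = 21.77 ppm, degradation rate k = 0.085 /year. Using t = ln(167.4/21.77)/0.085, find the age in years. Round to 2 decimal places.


Document age estimation:
C0/C = 167.4 / 21.77 = 7.689481
ln(C0/C) = 2.039853
t = 2.039853 / 0.085 = 24.00 years

24.00


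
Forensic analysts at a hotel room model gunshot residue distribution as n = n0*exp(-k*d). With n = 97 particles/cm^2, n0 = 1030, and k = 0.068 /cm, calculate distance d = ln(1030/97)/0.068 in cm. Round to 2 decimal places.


GSR distance calculation:
n0/n = 1030 / 97 = 10.618557
ln(n0/n) = 2.362603
d = 2.362603 / 0.068 = 34.74 cm

34.74


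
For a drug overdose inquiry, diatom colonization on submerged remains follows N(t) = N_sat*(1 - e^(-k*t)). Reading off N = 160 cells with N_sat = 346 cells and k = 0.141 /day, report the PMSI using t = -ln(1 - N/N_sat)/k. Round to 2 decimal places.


PMSI from diatom colonization curve:
N / N_sat = 160 / 346 = 0.462428
1 - N/N_sat = 0.537572
ln(1 - N/N_sat) = -0.620693
t = -ln(1 - N/N_sat) / k = -(-0.620693) / 0.141 = 4.40 days

4.40


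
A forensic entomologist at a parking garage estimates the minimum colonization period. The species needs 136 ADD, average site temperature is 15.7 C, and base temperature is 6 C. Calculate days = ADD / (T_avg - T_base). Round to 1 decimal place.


Insect development time:
Effective temperature = avg_temp - T_base = 15.7 - 6 = 9.7 C
Days = ADD / effective_temp = 136 / 9.7 = 14.0 days

14.0


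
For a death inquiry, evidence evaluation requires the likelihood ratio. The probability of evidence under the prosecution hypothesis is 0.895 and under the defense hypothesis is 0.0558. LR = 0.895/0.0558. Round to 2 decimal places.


Likelihood ratio calculation:
LR = P(E|Hp) / P(E|Hd)
LR = 0.895 / 0.0558
LR = 16.04

16.04


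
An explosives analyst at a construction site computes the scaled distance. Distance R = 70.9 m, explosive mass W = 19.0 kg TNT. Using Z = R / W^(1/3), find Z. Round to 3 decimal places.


Scaled distance calculation:
W^(1/3) = 19.0^(1/3) = 2.668402
Z = R / W^(1/3) = 70.9 / 2.668402
Z = 26.570 m/kg^(1/3)

26.570


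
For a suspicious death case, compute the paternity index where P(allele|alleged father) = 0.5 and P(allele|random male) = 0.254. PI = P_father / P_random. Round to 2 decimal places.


Paternity Index calculation:
PI = P(allele|father) / P(allele|random)
PI = 0.5 / 0.254
PI = 1.97

1.97


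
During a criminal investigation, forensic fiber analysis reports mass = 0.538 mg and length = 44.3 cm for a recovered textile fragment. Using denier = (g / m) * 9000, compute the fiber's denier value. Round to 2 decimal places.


Denier calculation:
Mass in grams = 0.538 mg / 1000 = 0.000538 g
Length in meters = 44.3 cm / 100 = 0.443 m
Linear density = mass / length = 0.000538 / 0.443 = 0.00121445 g/m
Denier = (g/m) * 9000 = 0.00121445 * 9000 = 10.93

10.93


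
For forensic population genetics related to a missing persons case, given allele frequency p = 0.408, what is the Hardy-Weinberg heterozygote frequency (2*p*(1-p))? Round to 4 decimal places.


Hardy-Weinberg heterozygote frequency:
q = 1 - p = 1 - 0.408 = 0.592
2pq = 2 * 0.408 * 0.592 = 0.4831

0.4831


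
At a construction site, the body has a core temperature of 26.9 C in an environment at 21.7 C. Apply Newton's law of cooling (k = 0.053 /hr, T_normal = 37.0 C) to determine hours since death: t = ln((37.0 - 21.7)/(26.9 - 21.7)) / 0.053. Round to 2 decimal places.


Using Newton's law of cooling:
t = ln((T_normal - T_ambient) / (T_body - T_ambient)) / k
T_normal - T_ambient = 15.3
T_body - T_ambient = 5.2
Ratio = 2.942308
ln(ratio) = 1.079194
t = 1.079194 / 0.053 = 20.36 hours

20.36


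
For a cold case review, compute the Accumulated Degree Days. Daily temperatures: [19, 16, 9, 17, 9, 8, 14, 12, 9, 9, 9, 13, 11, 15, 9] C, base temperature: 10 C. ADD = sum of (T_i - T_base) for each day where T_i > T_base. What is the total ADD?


Computing ADD day by day:
Day 1: max(0, 19 - 10) = 9
Day 2: max(0, 16 - 10) = 6
Day 3: max(0, 9 - 10) = 0
Day 4: max(0, 17 - 10) = 7
Day 5: max(0, 9 - 10) = 0
Day 6: max(0, 8 - 10) = 0
Day 7: max(0, 14 - 10) = 4
Day 8: max(0, 12 - 10) = 2
Day 9: max(0, 9 - 10) = 0
Day 10: max(0, 9 - 10) = 0
Day 11: max(0, 9 - 10) = 0
Day 12: max(0, 13 - 10) = 3
Day 13: max(0, 11 - 10) = 1
Day 14: max(0, 15 - 10) = 5
Day 15: max(0, 9 - 10) = 0
Total ADD = 37

37


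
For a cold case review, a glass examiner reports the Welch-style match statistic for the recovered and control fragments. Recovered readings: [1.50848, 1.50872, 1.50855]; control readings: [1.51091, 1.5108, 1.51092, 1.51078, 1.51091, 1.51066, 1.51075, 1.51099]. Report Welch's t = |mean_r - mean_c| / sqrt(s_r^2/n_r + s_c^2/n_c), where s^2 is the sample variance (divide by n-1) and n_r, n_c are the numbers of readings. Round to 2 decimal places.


Welch's t-criterion for glass RI comparison:
Recovered mean = sum / n_r = 4.52575 / 3 = 1.5085833
Control mean = sum / n_c = 12.08672 / 8 = 1.51084
Recovered sample variance s_r^2 = 1.52333e-08
Control sample variance s_c^2 = 1.20571e-08
Welch SE (unpooled) = sqrt(s_r^2/n_r + s_c^2/n_c) = sqrt(5.07778e-09 + 1.50714e-09) = sqrt(6.58492e-09) = 8.11475e-05
|mean_r - mean_c| = 0.00225667
t = 0.00225667 / 8.11475e-05 = 27.81

27.81


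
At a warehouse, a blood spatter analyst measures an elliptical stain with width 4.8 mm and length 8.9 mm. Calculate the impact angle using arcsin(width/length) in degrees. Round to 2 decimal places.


Blood spatter impact angle calculation:
width / length = 4.8 / 8.9 = 0.539326
angle = arcsin(0.539326)
angle = 32.64 degrees

32.64


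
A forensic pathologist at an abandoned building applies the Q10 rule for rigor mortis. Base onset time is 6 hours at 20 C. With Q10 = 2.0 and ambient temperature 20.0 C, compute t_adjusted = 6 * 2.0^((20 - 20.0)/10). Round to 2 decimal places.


Rigor mortis time adjustment:
Exponent = (T_ref - T_actual) / 10 = (20 - 20.0) / 10 = 0
Q10 factor = 2.0^0 = 1
t_adjusted = 6 * 1 = 6.00 hours

6.00


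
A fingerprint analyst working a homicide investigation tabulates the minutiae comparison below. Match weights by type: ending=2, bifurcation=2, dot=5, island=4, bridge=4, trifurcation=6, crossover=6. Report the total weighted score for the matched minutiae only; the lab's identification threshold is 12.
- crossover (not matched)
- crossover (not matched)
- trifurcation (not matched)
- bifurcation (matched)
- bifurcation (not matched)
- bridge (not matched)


Weighted minutiae match score:
  crossover: not matched, +0
  crossover: not matched, +0
  trifurcation: not matched, +0
  bifurcation: matched, +2 (running total 2)
  bifurcation: not matched, +0
  bridge: not matched, +0
Total score = 2
Threshold = 12; verdict = inconclusive

2


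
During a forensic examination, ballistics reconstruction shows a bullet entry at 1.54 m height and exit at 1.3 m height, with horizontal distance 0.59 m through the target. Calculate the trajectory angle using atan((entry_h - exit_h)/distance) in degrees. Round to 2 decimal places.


Bullet trajectory angle:
Height difference = 1.54 - 1.3 = 0.24 m
angle = atan(0.24 / 0.59)
angle = atan(0.40678)
angle = 22.14 degrees

22.14


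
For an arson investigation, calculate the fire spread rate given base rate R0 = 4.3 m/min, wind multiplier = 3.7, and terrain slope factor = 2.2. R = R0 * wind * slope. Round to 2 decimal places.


Fire spread rate calculation:
R = R0 * wind_factor * slope_factor
= 4.3 * 3.7 * 2.2
= 15.91 * 2.2
= 35.00 m/min

35.00


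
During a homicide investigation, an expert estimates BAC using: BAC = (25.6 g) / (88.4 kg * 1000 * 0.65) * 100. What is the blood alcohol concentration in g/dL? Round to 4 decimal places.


Applying the Widmark formula:
BAC = (dose_g / (body_wt * 1000 * r)) * 100
Denominator = 88.4 * 1000 * 0.65 = 57460
BAC = (25.6 / 57460) * 100
BAC = 0.0446 g/dL

0.0446


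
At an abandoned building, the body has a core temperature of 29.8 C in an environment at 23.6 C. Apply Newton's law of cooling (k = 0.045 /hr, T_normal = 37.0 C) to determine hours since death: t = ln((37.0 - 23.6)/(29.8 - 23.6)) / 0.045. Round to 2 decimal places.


Using Newton's law of cooling:
t = ln((T_normal - T_ambient) / (T_body - T_ambient)) / k
T_normal - T_ambient = 13.4
T_body - T_ambient = 6.2
Ratio = 2.16129
ln(ratio) = 0.770705
t = 0.770705 / 0.045 = 17.13 hours

17.13


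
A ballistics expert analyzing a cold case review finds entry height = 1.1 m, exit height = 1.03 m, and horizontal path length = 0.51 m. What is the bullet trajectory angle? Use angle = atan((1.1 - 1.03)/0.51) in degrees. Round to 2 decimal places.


Bullet trajectory angle:
Height difference = 1.1 - 1.03 = 0.07 m
angle = atan(0.07 / 0.51)
angle = atan(0.137255)
angle = 7.82 degrees

7.82


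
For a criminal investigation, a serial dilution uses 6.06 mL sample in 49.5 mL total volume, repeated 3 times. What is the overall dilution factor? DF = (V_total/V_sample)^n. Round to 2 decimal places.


Dilution factor calculation:
Single dilution = V_total / V_sample = 49.5 / 6.06 ≈ 8.168317
Number of dilutions = 3
Total DF = (49.5 / 6.06)^3 (full precision, rounded at the end) = 545.00

545.00


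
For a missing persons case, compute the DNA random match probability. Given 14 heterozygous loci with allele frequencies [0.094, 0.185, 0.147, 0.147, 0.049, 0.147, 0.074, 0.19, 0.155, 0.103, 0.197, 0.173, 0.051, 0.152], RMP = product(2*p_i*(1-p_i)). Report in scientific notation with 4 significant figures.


Computing RMP for 14 loci:
Locus 1: 2 * 0.094 * 0.906 = 0.170328
Locus 2: 2 * 0.185 * 0.815 = 0.30155
Locus 3: 2 * 0.147 * 0.853 = 0.250782
Locus 4: 2 * 0.147 * 0.853 = 0.250782
Locus 5: 2 * 0.049 * 0.951 = 0.093198
Locus 6: 2 * 0.147 * 0.853 = 0.250782
Locus 7: 2 * 0.074 * 0.926 = 0.137048
Locus 8: 2 * 0.19 * 0.81 = 0.3078
Locus 9: 2 * 0.155 * 0.845 = 0.26195
Locus 10: 2 * 0.103 * 0.897 = 0.184782
Locus 11: 2 * 0.197 * 0.803 = 0.316382
Locus 12: 2 * 0.173 * 0.827 = 0.286142
Locus 13: 2 * 0.051 * 0.949 = 0.096798
Locus 14: 2 * 0.152 * 0.848 = 0.257792
RMP = 3.482e-10

3.482e-10


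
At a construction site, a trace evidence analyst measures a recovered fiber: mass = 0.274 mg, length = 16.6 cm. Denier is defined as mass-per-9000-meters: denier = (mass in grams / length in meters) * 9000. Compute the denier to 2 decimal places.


Denier calculation:
Mass in grams = 0.274 mg / 1000 = 0.000274 g
Length in meters = 16.6 cm / 100 = 0.166 m
Linear density = mass / length = 0.000274 / 0.166 = 0.0016506 g/m
Denier = (g/m) * 9000 = 0.0016506 * 9000 = 14.86

14.86


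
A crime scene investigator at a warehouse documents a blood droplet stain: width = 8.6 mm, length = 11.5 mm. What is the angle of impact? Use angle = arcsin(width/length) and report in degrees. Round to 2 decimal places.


Blood spatter impact angle calculation:
width / length = 8.6 / 11.5 = 0.747826
angle = arcsin(0.747826)
angle = 48.40 degrees

48.40


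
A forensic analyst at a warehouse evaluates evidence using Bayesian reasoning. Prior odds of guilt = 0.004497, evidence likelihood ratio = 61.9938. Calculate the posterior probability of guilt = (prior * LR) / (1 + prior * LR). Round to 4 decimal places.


Bayesian evidence evaluation:
Posterior odds = prior_odds * LR = 0.004497 * 61.9938 = 0.2787861
Posterior probability = posterior_odds / (1 + posterior_odds)
= 0.2787861 / (1 + 0.2787861)
= 0.2787861 / 1.2787861
= 0.2180

0.2180


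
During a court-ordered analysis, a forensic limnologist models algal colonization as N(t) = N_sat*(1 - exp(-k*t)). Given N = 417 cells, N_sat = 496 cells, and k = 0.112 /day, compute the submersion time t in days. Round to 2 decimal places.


PMSI from diatom colonization curve:
N / N_sat = 417 / 496 = 0.840726
1 - N/N_sat = 0.159274
ln(1 - N/N_sat) = -1.837129
t = -ln(1 - N/N_sat) / k = -(-1.837129) / 0.112 = 16.40 days

16.40


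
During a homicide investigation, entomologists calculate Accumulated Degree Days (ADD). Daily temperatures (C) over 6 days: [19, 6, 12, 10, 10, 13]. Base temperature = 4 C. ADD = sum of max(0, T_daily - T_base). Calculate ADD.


Computing ADD day by day:
Day 1: max(0, 19 - 4) = 15
Day 2: max(0, 6 - 4) = 2
Day 3: max(0, 12 - 4) = 8
Day 4: max(0, 10 - 4) = 6
Day 5: max(0, 10 - 4) = 6
Day 6: max(0, 13 - 4) = 9
Total ADD = 46

46


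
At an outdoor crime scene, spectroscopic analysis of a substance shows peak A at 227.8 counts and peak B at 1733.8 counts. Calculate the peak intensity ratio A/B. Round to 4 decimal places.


Spectral peak ratio:
Peak A = 227.8 counts
Peak B = 1733.8 counts
Ratio = 227.8 / 1733.8 = 0.1314

0.1314


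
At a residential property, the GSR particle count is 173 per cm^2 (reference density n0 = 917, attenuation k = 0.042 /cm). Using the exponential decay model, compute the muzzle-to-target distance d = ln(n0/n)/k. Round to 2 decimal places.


GSR distance calculation:
n0/n = 917 / 173 = 5.300578
ln(n0/n) = 1.667816
d = 1.667816 / 0.042 = 39.71 cm

39.71


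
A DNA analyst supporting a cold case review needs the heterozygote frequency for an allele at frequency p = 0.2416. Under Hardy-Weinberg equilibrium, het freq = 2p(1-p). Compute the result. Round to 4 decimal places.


Hardy-Weinberg heterozygote frequency:
q = 1 - p = 1 - 0.2416 = 0.7584
2pq = 2 * 0.2416 * 0.7584 = 0.3665

0.3665


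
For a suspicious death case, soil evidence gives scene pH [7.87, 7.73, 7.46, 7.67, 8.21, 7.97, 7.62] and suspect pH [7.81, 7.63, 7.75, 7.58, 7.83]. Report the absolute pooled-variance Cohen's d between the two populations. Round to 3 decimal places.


Pooled-variance Cohen's d for soil pH comparison:
Scene mean = 54.53 / 7 = 7.79
Suspect mean = 38.6 / 5 = 7.72
Scene sample variance s_s^2 = 0.061833
Suspect sample variance s_c^2 = 0.0122
Pooled variance = ((n_s-1)*s_s^2 + (n_c-1)*s_c^2) / (n_s + n_c - 2) = 0.04198
Pooled SD = sqrt(0.04198) = 0.20489
Mean difference = 0.07
|d| = |0.07| / 0.20489 = 0.342

0.342


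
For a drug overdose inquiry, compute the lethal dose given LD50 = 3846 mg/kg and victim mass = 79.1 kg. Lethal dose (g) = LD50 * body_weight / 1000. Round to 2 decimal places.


Lethal dose calculation:
Lethal dose = LD50 * body_weight / 1000
= 3846 * 79.1 / 1000
= 304218.6 / 1000
= 304.22 g

304.22


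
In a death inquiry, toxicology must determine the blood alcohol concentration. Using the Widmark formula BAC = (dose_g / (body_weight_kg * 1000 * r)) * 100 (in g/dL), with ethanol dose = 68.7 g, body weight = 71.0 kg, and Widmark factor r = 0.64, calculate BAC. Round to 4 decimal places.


Applying the Widmark formula:
BAC = (dose_g / (body_wt * 1000 * r)) * 100
Denominator = 71.0 * 1000 * 0.64 = 45440
BAC = (68.7 / 45440) * 100
BAC = 0.1512 g/dL

0.1512


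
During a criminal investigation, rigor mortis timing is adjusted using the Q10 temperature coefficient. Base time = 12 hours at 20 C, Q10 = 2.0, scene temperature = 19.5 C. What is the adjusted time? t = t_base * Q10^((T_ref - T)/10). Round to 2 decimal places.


Rigor mortis time adjustment:
Exponent = (T_ref - T_actual) / 10 = (20 - 19.5) / 10 = 0.05
Q10 factor = 2.0^0.05 = 1.03526
t_adjusted = 12 * 1.03526 = 12.42 hours

12.42


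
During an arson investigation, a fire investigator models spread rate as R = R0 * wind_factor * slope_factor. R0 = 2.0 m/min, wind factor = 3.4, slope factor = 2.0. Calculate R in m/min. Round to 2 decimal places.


Fire spread rate calculation:
R = R0 * wind_factor * slope_factor
= 2.0 * 3.4 * 2.0
= 6.8 * 2.0
= 13.60 m/min

13.60


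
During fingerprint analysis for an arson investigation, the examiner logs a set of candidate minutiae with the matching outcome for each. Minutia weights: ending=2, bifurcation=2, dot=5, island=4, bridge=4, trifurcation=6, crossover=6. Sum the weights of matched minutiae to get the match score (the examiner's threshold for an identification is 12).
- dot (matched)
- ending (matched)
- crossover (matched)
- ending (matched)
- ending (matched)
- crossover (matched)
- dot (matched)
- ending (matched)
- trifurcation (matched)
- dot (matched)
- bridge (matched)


Weighted minutiae match score:
  dot: matched, +5 (running total 5)
  ending: matched, +2 (running total 7)
  crossover: matched, +6 (running total 13)
  ending: matched, +2 (running total 15)
  ending: matched, +2 (running total 17)
  crossover: matched, +6 (running total 23)
  dot: matched, +5 (running total 28)
  ending: matched, +2 (running total 30)
  trifurcation: matched, +6 (running total 36)
  dot: matched, +5 (running total 41)
  bridge: matched, +4 (running total 45)
Total score = 45
Threshold = 12; verdict = identification

45


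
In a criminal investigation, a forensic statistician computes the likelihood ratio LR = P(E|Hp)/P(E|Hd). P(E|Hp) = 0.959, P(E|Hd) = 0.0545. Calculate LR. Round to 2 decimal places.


Likelihood ratio calculation:
LR = P(E|Hp) / P(E|Hd)
LR = 0.959 / 0.0545
LR = 17.60

17.60


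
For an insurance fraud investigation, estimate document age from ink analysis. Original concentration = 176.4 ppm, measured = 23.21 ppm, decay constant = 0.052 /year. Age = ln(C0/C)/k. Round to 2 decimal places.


Document age estimation:
C0/C = 176.4 / 23.21 = 7.600172
ln(C0/C) = 2.028171
t = 2.028171 / 0.052 = 39.00 years

39.00


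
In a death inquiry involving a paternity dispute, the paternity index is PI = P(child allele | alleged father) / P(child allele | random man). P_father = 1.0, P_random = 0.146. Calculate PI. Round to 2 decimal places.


Paternity Index calculation:
PI = P(allele|father) / P(allele|random)
PI = 1.0 / 0.146
PI = 6.85

6.85


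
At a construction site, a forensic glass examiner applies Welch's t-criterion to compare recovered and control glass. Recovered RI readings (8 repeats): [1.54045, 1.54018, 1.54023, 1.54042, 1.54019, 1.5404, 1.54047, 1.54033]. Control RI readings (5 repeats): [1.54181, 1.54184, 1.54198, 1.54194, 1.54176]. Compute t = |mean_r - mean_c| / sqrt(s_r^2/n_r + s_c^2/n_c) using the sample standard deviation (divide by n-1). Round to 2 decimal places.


Welch's t-criterion for glass RI comparison:
Recovered mean = sum / n_r = 12.32267 / 8 = 1.5403338
Control mean = sum / n_c = 7.70933 / 5 = 1.541866
Recovered sample variance s_r^2 = 1.41411e-08
Control sample variance s_c^2 = 8.38e-09
Welch SE (unpooled) = sqrt(s_r^2/n_r + s_c^2/n_c) = sqrt(1.76763e-09 + 1.676e-09) = sqrt(3.44363e-09) = 5.86825e-05
|mean_r - mean_c| = 0.00153225
t = 0.00153225 / 5.86825e-05 = 26.11

26.11


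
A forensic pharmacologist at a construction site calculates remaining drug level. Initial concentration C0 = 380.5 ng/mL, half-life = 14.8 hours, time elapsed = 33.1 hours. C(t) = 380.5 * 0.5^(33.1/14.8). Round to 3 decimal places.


Drug concentration decay:
Number of half-lives = t / t_half = 33.1 / 14.8 = 2.236486
Decay factor = 0.5^2.236486 = 0.21220256
C(t) = 380.5 * 0.21220256 = 80.743 ng/mL

80.743


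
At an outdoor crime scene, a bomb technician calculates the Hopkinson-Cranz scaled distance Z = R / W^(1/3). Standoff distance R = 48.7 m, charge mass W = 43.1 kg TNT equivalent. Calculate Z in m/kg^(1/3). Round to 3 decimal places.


Scaled distance calculation:
W^(1/3) = 43.1^(1/3) = 3.506112
Z = R / W^(1/3) = 48.7 / 3.506112
Z = 13.890 m/kg^(1/3)

13.890


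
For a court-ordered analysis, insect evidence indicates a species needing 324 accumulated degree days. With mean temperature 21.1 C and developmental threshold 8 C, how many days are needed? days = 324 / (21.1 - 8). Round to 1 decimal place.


Insect development time:
Effective temperature = avg_temp - T_base = 21.1 - 8 = 13.1 C
Days = ADD / effective_temp = 324 / 13.1 = 24.7 days

24.7


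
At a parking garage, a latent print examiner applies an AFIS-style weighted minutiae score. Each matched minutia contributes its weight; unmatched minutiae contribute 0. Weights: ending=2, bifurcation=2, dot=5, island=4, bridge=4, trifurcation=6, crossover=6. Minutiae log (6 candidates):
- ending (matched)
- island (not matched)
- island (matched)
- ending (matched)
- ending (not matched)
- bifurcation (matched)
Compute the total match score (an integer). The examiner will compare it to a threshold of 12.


Weighted minutiae match score:
  ending: matched, +2 (running total 2)
  island: not matched, +0
  island: matched, +4 (running total 6)
  ending: matched, +2 (running total 8)
  ending: not matched, +0
  bifurcation: matched, +2 (running total 10)
Total score = 10
Threshold = 12; verdict = inconclusive

10


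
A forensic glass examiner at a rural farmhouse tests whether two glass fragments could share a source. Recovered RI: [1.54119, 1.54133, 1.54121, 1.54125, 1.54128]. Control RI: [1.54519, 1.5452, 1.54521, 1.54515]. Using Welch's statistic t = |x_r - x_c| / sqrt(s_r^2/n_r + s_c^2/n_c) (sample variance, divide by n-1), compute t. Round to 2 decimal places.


Welch's t-criterion for glass RI comparison:
Recovered mean = sum / n_r = 7.70626 / 5 = 1.541252
Control mean = sum / n_c = 6.18075 / 4 = 1.5451875
Recovered sample variance s_r^2 = 3.12e-09
Control sample variance s_c^2 = 6.91667e-10
Welch SE (unpooled) = sqrt(s_r^2/n_r + s_c^2/n_c) = sqrt(6.24e-10 + 1.72917e-10) = sqrt(7.96917e-10) = 2.82297e-05
|mean_r - mean_c| = 0.0039355
t = 0.0039355 / 2.82297e-05 = 139.41

139.41


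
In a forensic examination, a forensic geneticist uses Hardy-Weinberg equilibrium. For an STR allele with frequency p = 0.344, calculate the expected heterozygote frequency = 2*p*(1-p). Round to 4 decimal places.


Hardy-Weinberg heterozygote frequency:
q = 1 - p = 1 - 0.344 = 0.656
2pq = 2 * 0.344 * 0.656 = 0.4513

0.4513


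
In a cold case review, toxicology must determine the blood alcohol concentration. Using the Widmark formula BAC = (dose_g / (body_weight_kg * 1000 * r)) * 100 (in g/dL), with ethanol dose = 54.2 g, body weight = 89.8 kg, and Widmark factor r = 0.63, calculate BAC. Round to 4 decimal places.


Applying the Widmark formula:
BAC = (dose_g / (body_wt * 1000 * r)) * 100
Denominator = 89.8 * 1000 * 0.63 = 56574
BAC = (54.2 / 56574) * 100
BAC = 0.0958 g/dL

0.0958


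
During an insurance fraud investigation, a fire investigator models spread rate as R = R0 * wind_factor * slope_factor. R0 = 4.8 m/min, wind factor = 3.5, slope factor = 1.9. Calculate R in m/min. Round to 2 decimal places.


Fire spread rate calculation:
R = R0 * wind_factor * slope_factor
= 4.8 * 3.5 * 1.9
= 16.8 * 1.9
= 31.92 m/min

31.92


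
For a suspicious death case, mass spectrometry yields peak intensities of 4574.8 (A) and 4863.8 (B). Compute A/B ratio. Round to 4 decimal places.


Spectral peak ratio:
Peak A = 4574.8 counts
Peak B = 4863.8 counts
Ratio = 4574.8 / 4863.8 = 0.9406

0.9406


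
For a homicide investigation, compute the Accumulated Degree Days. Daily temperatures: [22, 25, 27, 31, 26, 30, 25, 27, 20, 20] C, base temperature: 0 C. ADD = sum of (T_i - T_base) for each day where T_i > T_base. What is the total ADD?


Computing ADD day by day:
Day 1: max(0, 22 - 0) = 22
Day 2: max(0, 25 - 0) = 25
Day 3: max(0, 27 - 0) = 27
Day 4: max(0, 31 - 0) = 31
Day 5: max(0, 26 - 0) = 26
Day 6: max(0, 30 - 0) = 30
Day 7: max(0, 25 - 0) = 25
Day 8: max(0, 27 - 0) = 27
Day 9: max(0, 20 - 0) = 20
Day 10: max(0, 20 - 0) = 20
Total ADD = 253

253


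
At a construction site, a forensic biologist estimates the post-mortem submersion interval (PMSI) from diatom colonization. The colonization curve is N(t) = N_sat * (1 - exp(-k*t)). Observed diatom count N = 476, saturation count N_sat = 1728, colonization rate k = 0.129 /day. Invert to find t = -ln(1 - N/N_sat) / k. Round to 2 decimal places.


PMSI from diatom colonization curve:
N / N_sat = 476 / 1728 = 0.275463
1 - N/N_sat = 0.724537
ln(1 - N/N_sat) = -0.322222
t = -ln(1 - N/N_sat) / k = -(-0.322222) / 0.129 = 2.50 days

2.50


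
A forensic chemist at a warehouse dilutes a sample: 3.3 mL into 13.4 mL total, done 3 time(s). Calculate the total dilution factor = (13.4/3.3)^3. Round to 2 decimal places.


Dilution factor calculation:
Single dilution = V_total / V_sample = 13.4 / 3.3 ≈ 4.060606
Number of dilutions = 3
Total DF = (13.4 / 3.3)^3 (full precision, rounded at the end) = 66.95

66.95


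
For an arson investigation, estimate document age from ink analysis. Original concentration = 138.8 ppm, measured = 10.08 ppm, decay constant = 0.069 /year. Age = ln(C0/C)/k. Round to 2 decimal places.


Document age estimation:
C0/C = 138.8 / 10.08 = 13.769841
ln(C0/C) = 2.622481
t = 2.622481 / 0.069 = 38.01 years

38.01


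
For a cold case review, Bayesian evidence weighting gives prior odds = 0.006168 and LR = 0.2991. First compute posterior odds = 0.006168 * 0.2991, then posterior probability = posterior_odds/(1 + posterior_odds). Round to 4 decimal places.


Bayesian evidence evaluation:
Posterior odds = prior_odds * LR = 0.006168 * 0.2991 = 0.001844849
Posterior probability = posterior_odds / (1 + posterior_odds)
= 0.001844849 / (1 + 0.001844849)
= 0.001844849 / 1.001844849
= 0.0018

0.0018


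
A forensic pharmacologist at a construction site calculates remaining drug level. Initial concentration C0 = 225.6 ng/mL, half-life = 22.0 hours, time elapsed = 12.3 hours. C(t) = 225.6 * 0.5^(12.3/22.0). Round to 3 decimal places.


Drug concentration decay:
Number of half-lives = t / t_half = 12.3 / 22.0 = 0.559091
Decay factor = 0.5^0.559091 = 0.67872968
C(t) = 225.6 * 0.67872968 = 153.121 ng/mL

153.121


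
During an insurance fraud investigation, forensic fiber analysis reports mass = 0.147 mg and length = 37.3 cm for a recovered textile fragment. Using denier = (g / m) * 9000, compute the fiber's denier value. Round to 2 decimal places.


Denier calculation:
Mass in grams = 0.147 mg / 1000 = 0.000147 g
Length in meters = 37.3 cm / 100 = 0.373 m
Linear density = mass / length = 0.000147 / 0.373 = 0.0003941 g/m
Denier = (g/m) * 9000 = 0.0003941 * 9000 = 3.55

3.55


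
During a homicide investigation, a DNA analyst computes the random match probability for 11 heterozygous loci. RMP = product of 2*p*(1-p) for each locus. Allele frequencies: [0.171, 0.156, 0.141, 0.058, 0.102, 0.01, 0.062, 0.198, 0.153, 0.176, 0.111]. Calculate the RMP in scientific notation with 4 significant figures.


Computing RMP for 11 loci:
Locus 1: 2 * 0.171 * 0.829 = 0.283518
Locus 2: 2 * 0.156 * 0.844 = 0.263328
Locus 3: 2 * 0.141 * 0.859 = 0.242238
Locus 4: 2 * 0.058 * 0.942 = 0.109272
Locus 5: 2 * 0.102 * 0.898 = 0.183192
Locus 6: 2 * 0.01 * 0.99 = 0.0198
Locus 7: 2 * 0.062 * 0.938 = 0.116312
Locus 8: 2 * 0.198 * 0.802 = 0.317592
Locus 9: 2 * 0.153 * 0.847 = 0.259182
Locus 10: 2 * 0.176 * 0.824 = 0.290048
Locus 11: 2 * 0.111 * 0.889 = 0.197358
RMP = 3.928e-09

3.928e-09


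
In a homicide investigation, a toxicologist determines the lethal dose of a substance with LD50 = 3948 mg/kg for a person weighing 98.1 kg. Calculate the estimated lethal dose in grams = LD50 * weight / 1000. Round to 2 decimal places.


Lethal dose calculation:
Lethal dose = LD50 * body_weight / 1000
= 3948 * 98.1 / 1000
= 387298.8 / 1000
= 387.30 g

387.30


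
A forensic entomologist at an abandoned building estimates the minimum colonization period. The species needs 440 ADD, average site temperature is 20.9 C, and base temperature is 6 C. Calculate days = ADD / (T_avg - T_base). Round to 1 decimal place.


Insect development time:
Effective temperature = avg_temp - T_base = 20.9 - 6 = 14.9 C
Days = ADD / effective_temp = 440 / 14.9 = 29.5 days

29.5


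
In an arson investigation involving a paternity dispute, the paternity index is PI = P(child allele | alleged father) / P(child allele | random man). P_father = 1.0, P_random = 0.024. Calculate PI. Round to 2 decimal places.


Paternity Index calculation:
PI = P(allele|father) / P(allele|random)
PI = 1.0 / 0.024
PI = 41.67

41.67


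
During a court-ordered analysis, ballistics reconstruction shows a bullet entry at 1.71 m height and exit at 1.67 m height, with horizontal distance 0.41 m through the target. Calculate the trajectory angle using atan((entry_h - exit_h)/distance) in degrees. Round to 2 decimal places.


Bullet trajectory angle:
Height difference = 1.71 - 1.67 = 0.04 m
angle = atan(0.04 / 0.41)
angle = atan(0.097561)
angle = 5.57 degrees

5.57
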